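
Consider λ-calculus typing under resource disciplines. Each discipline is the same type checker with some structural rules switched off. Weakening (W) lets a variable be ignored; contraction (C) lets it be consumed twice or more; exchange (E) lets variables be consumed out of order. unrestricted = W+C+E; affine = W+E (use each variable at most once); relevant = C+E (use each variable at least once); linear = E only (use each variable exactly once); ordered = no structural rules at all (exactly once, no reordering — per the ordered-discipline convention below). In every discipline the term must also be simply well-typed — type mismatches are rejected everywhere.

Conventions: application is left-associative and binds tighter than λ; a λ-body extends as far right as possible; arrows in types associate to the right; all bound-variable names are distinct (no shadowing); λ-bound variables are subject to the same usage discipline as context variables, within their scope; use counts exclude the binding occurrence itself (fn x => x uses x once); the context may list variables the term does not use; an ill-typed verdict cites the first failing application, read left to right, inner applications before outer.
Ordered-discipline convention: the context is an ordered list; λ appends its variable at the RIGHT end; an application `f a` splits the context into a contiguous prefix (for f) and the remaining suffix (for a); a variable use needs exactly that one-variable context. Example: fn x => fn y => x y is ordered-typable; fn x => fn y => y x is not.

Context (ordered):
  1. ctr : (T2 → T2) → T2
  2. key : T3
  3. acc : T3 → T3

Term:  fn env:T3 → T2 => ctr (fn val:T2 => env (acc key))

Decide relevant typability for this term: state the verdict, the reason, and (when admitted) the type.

no — val never used (weakening)
variable uses: ctr=1; key=1; acc=1; env (bound)=1; val (bound)=0
left-to-right use order: ctr, env, acc, key
typing: well-typed at (T3 → T2) → T2
summary: ordered ✗ | linear ✗ | affine ✓ | relevant ✗ | unrestricted ✓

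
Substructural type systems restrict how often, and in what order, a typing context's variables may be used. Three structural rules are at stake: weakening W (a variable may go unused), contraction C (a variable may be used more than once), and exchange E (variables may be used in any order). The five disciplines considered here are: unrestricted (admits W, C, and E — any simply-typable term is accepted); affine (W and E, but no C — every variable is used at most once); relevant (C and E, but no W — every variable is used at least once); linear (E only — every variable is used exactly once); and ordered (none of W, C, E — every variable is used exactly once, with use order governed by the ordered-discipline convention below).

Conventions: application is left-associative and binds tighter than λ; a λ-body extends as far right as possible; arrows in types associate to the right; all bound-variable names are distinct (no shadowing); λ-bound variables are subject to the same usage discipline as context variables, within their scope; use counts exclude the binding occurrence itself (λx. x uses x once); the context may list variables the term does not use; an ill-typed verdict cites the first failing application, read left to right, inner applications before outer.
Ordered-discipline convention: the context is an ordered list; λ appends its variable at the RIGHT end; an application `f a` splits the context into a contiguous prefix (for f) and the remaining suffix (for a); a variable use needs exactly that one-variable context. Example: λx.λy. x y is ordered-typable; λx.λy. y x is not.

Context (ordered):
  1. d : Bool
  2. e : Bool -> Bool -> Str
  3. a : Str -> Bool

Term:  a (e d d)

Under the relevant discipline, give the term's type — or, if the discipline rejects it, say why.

term : Bool
counts: d ×2, e ×1, a ×1
left-to-right use order: a, e, d, d
typing: ✓ — Bool
summary: ordered ✗, linear ✗, affine ✗, relevant ✓, unrestricted ✓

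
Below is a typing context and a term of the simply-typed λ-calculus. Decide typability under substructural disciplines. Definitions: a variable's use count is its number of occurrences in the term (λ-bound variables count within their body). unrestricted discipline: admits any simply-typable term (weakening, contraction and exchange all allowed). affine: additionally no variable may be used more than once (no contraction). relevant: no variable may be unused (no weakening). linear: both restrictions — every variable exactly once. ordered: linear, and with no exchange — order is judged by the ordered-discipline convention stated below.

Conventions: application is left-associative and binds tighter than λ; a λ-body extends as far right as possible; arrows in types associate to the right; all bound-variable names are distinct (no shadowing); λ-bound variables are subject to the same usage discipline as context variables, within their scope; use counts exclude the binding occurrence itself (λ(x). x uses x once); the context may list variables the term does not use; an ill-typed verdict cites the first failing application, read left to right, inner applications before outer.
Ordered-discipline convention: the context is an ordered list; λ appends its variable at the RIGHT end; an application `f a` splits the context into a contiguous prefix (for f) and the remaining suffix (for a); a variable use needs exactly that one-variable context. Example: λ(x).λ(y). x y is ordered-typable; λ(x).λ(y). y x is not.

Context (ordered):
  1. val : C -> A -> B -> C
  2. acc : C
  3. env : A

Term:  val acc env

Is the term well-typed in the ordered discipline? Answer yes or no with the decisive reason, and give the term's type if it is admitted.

yes — single-use (val, acc, env), ordered derivation ok; term : B -> C
counts: val ×1; acc ×1; env ×1
order of uses: val, acc, env
typing: the term checks, with type B -> C
across the five disciplines: ordered ✓; linear ✓; affine ✓; relevant ✓; unrestricted ✓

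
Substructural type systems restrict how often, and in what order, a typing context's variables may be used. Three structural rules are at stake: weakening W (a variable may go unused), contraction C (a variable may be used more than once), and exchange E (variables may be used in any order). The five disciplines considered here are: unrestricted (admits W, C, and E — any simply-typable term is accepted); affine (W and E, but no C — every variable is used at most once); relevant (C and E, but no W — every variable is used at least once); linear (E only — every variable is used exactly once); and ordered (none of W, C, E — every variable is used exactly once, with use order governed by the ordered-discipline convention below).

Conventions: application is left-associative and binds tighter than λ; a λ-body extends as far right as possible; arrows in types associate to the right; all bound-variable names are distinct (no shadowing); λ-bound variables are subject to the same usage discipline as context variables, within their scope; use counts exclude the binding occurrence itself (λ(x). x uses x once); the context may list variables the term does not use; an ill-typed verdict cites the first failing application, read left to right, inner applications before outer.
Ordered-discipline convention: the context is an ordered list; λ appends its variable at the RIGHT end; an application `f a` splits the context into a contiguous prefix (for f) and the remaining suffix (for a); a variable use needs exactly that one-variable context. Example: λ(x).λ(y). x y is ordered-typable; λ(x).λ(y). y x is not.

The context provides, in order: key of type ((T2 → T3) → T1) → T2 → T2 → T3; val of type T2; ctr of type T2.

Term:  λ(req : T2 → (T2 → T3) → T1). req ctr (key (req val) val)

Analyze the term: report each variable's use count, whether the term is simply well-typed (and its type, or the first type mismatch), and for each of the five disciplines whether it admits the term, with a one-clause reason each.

usage: key: 1×; val: 2×; ctr: 1×; req (bound): 2×
use order (left to right): req, ctr, key, req, val, val
typing: well-typed at (T2 → (T2 → T3) → T1) → T1
ordered: ✗ — val ×2, req ×2 used more than once (contraction)
linear: ✗ — val ×2, req ×2 used more than once (contraction)
affine: ✗ — val ×2, req ×2 used more than once (contraction)
relevant: ✓ — every one of key, val, ctr, req appears
unrestricted: ✓ — simply typable at (T2 → (T2 → T3) → T1) → T1; W, C, E all held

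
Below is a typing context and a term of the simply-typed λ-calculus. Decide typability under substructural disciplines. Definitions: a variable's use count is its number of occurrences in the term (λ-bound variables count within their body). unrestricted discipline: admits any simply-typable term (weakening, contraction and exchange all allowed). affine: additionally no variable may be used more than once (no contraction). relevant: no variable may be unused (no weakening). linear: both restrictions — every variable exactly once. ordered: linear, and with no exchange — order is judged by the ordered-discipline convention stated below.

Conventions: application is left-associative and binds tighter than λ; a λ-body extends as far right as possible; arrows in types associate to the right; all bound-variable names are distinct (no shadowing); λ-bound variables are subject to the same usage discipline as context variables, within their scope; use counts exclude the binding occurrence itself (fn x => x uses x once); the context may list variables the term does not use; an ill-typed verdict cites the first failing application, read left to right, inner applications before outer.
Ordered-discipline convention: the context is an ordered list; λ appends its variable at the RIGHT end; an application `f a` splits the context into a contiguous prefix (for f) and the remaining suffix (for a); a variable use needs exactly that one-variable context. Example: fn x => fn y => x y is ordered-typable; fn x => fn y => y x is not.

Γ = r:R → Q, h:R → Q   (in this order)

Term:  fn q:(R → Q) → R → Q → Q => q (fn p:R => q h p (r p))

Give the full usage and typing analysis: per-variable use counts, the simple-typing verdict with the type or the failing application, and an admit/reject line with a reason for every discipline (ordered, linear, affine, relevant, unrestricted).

counts: r: 1, h: 1, q (λ-bound): 2, p (λ-bound): 2
left-to-right use order: q, q, h, p, r, p
typing: the term checks, with type ((R → Q) → R → Q → Q) → R → Q → Q
ordered: ✗ — uses contraction: q ×2, p ×2
linear: ✗ — uses contraction: q ×2, p ×2
affine: ✗ — uses contraction: q ×2, p ×2
relevant: ✓ — r, h, q, p: all used, weakening unneeded
unrestricted: ✓ — type-checks (((R → Q) → R → Q → Q) → R → Q → Q) and nothing is barred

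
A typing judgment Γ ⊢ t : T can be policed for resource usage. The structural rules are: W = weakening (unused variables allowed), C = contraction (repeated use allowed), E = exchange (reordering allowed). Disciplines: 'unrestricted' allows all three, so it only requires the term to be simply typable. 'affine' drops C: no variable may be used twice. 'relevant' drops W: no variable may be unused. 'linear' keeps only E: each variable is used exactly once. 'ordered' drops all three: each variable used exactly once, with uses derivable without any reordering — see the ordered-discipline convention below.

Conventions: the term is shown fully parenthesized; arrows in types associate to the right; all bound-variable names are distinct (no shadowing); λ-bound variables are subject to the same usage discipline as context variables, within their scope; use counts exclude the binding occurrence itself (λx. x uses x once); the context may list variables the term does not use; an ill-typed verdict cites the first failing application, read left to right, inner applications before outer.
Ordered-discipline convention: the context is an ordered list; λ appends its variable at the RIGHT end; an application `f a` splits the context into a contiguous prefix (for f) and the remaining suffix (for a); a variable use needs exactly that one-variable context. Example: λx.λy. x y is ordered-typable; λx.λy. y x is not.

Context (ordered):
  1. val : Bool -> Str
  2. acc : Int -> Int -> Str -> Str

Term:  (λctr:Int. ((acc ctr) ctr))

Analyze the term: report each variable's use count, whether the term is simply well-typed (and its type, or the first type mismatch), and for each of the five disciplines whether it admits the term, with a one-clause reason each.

use counts: val=0; acc=1; ctr (bound)=2
uses in reading order: acc, ctr, ctr
typing: well-typed at Int -> Str -> Str
ordered ✗ (ctr ×2 used more than once (contraction); unused: val — weakening required)
linear ✗ (ctr ×2 used more than once (contraction); unused: val — weakening required)
affine ✗ (ctr ×2 used more than once (contraction))
relevant ✗ (unused: val — weakening required)
unrestricted ✓ (simply typable at Int -> Str -> Str; W, C, E all held)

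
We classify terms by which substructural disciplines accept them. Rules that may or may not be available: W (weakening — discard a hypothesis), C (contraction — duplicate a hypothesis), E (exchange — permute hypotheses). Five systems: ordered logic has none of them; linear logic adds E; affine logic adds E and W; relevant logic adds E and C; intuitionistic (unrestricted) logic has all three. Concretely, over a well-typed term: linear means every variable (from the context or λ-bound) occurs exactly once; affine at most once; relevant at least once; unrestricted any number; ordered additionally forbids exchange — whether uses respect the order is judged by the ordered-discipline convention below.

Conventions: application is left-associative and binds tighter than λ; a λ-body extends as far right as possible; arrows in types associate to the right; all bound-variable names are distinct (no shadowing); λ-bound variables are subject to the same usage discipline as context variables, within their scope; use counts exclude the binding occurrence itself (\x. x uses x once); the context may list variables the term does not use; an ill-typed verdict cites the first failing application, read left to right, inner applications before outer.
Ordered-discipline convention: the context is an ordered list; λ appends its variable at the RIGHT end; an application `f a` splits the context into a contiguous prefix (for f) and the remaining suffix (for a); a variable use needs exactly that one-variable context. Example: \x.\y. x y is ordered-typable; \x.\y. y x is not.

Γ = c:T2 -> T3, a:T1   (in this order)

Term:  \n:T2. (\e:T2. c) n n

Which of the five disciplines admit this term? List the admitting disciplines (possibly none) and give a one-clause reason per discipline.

accepted by: unrestricted
variable uses: c=1, a=0, n (λ-bound)=2, e (λ-bound)=0
uses in reading order: c, n, n
typing: ✓ — T2 -> T3
ordered ✗ (uses contraction: n ×2; needs weakening: a, e unused)
linear ✗ (uses contraction: n ×2; needs weakening: a, e unused)
affine ✗ (uses contraction: n ×2)
relevant ✗ (needs weakening: a, e unused)
unrestricted ✓ (well-typed at T2 -> T3; no restrictions here)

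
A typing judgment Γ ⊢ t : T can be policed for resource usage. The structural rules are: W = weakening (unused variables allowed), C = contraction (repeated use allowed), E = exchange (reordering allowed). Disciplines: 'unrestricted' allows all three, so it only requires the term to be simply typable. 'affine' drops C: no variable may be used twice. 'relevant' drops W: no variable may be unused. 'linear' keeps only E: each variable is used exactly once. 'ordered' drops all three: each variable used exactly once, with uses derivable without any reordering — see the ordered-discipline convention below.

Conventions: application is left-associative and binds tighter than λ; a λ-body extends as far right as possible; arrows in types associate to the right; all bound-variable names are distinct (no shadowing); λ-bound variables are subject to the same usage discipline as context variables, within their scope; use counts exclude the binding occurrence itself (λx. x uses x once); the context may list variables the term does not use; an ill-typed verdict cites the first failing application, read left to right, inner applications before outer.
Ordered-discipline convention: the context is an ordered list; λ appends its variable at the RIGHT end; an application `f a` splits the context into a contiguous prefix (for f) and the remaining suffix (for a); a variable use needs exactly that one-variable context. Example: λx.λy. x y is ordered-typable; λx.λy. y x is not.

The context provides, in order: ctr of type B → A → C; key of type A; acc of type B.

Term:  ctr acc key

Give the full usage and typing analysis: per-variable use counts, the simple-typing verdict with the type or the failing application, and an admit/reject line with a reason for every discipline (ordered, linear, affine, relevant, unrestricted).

usage: ctr ×1, key ×1, acc ×1
left-to-right use order: ctr, acc, key
typing: well-typed — term : C
ordered ✗ (no contiguous prefix/suffix split fits ctr, acc, key)
linear ✓ (exactly-once usage across ctr, key, acc)
affine ✓ (at most one use each (ctr, key, acc))
relevant ✓ (at least one use each (ctr, key, acc))
unrestricted ✓ (typability at C is all that's needed)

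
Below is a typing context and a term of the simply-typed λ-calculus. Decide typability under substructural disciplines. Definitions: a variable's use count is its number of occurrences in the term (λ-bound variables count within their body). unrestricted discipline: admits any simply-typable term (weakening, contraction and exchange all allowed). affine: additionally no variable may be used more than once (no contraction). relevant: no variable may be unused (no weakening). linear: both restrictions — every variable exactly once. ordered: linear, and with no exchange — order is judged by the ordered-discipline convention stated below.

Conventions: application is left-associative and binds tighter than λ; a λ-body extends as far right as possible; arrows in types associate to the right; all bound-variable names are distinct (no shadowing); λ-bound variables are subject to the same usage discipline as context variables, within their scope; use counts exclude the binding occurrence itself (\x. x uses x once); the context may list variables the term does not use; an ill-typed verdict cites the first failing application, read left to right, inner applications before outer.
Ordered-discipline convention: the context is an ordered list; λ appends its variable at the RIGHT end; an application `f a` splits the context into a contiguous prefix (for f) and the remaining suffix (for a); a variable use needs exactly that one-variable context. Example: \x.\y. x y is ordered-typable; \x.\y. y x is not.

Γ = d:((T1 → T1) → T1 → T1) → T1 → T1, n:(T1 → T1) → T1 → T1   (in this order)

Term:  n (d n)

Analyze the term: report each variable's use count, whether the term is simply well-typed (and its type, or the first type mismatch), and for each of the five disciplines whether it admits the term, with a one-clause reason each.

use counts: d ×1; n ×2
uses in reading order: n, d, n
typing: ✓ — T1 → T1
ordered: ✗ — repeated use of n ×2
linear: ✗ — repeated use of n ×2
affine: ✗ — repeated use of n ×2
relevant: ✓ — at least one use each (d, n)
unrestricted: ✓ — well-typed at T1 → T1; no restrictions here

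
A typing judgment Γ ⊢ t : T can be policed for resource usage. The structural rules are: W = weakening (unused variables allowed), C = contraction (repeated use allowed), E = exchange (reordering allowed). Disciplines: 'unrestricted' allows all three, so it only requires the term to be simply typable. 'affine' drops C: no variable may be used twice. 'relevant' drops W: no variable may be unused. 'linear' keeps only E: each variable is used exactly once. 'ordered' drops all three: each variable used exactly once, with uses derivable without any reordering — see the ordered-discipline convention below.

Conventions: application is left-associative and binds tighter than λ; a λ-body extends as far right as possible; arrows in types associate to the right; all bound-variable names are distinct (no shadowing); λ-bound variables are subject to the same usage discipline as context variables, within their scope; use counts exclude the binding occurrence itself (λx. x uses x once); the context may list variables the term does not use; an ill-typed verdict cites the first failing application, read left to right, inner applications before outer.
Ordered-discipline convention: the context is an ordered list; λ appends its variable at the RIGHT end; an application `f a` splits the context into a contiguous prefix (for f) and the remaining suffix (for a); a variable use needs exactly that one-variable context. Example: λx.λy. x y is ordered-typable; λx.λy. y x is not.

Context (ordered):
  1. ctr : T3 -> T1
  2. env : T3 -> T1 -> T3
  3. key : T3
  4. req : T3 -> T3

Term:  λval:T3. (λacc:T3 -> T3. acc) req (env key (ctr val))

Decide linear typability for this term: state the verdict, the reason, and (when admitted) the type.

yes — single use per variable (ctr, env, key, req, val, acc); term : T3 -> T3
usage: ctr=1, env=1, key=1, req=1, val [bound]=1, acc [bound]=1
left-to-right use order: acc, req, env, key, ctr, val
typing: well-typed — term : T3 -> T3
summary: ordered ✗ | linear ✓ | affine ✓ | relevant ✓ | unrestricted ✓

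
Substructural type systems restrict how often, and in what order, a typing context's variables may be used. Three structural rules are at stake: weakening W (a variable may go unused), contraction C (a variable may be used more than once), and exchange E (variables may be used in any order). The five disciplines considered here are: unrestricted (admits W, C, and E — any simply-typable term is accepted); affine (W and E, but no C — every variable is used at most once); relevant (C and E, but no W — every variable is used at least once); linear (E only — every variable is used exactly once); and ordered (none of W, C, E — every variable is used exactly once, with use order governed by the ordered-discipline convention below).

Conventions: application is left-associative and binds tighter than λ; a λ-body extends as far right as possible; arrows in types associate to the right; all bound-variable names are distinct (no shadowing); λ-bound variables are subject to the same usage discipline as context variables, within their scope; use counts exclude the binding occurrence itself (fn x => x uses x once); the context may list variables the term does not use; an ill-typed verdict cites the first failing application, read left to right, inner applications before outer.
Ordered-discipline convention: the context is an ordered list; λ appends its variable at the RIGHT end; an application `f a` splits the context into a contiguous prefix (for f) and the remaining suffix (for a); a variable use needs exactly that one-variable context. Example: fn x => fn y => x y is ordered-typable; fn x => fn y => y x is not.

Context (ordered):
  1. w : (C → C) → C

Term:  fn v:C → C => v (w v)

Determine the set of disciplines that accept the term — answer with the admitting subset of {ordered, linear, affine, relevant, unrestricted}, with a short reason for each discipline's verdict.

accepted by: relevant, unrestricted
usage: w=1; v (λ-bound)=2
order of uses: v, w, v
typing: well-typed — term : (C → C) → C
ordered ✗ (repeated use of v ×2)
linear ✗ (repeated use of v ×2)
affine ✗ (repeated use of v ×2)
relevant ✓ (at least one use each (w, v))
unrestricted ✓ (simply typable at (C → C) → C; W, C, E all held)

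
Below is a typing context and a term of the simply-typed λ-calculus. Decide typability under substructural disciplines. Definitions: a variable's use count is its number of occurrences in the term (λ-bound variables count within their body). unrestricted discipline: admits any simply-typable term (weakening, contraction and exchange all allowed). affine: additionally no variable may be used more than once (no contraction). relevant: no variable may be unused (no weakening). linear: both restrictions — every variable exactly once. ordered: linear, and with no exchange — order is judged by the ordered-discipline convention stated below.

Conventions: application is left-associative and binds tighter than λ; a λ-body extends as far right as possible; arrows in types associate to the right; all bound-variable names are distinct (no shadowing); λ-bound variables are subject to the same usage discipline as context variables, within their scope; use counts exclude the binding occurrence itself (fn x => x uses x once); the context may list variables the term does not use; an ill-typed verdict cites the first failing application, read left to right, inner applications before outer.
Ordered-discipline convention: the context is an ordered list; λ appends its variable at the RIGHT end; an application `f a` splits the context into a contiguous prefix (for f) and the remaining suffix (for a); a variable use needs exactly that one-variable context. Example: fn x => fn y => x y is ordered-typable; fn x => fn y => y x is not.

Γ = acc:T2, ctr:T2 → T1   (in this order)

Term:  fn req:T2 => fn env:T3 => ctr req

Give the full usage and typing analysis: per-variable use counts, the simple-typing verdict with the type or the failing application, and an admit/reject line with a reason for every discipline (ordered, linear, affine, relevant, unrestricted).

counts: acc ×0; ctr ×1; req (bound) ×1; env (bound) ×0
order of uses: ctr, req
typing: the term checks, with type T2 → T3 → T1
ordered ✗ (unused: acc, env — weakening required)
linear ✗ (unused: acc, env — weakening required)
affine ✓ (none of acc, ctr, req, env used more than once)
relevant ✗ (unused: acc, env — weakening required)
unrestricted ✓ (well-typed at T2 → T3 → T1; no restrictions here)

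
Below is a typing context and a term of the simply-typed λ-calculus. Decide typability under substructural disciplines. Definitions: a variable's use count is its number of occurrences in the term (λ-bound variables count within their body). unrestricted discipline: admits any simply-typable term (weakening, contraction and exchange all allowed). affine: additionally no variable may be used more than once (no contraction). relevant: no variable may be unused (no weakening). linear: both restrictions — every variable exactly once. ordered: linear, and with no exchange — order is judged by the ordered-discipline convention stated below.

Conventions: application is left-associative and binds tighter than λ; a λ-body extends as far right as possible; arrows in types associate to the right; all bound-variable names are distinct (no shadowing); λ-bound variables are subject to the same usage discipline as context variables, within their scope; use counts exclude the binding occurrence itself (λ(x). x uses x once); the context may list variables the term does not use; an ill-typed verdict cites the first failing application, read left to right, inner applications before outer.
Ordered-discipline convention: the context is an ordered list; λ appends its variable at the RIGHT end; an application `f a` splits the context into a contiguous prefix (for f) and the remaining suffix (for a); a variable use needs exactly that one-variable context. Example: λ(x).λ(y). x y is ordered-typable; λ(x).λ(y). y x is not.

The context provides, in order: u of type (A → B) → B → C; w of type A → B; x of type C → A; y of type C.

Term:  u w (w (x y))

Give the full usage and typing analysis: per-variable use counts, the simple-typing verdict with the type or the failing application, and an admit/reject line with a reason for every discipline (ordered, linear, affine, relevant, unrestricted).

counts: u=1; w=2; x=1; y=1
left-to-right use order: u, w, w, x, y
typing: well-typed — term : C
ordered: ✗ — w ×2 used more than once (contraction)
linear: ✗ — w ×2 used more than once (contraction)
affine: ✗ — w ×2 used more than once (contraction)
relevant: ✓ — at least one use each (u, w, x, y)
unrestricted: ✓ — typability at C is all that's needed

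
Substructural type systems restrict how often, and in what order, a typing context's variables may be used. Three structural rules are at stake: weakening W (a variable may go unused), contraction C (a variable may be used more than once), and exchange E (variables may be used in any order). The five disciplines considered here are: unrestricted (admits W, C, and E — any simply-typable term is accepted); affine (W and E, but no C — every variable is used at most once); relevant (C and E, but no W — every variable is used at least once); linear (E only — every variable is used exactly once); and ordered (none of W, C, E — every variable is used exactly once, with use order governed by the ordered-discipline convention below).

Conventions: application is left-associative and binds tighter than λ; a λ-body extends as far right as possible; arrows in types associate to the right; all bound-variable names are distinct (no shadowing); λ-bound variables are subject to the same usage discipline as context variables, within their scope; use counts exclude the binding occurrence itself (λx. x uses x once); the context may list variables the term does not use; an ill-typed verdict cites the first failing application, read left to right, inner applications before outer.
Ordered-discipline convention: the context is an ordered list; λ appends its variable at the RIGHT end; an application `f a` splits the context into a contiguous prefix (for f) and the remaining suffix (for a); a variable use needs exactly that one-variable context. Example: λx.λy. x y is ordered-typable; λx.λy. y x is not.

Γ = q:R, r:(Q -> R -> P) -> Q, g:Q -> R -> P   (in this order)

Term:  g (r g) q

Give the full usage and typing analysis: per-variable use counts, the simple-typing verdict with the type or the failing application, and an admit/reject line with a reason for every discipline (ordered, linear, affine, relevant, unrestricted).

variable uses: q: 1; r: 1; g: 2
order of uses: g, r, g, q
typing: well-typed — term : P
ordered ✗ (g ×2 used more than once (contraction))
linear ✗ (g ×2 used more than once (contraction))
affine ✗ (g ×2 used more than once (contraction))
relevant ✓ (q, r, g: all used, weakening unneeded)
unrestricted ✓ (typability at P is all that's needed)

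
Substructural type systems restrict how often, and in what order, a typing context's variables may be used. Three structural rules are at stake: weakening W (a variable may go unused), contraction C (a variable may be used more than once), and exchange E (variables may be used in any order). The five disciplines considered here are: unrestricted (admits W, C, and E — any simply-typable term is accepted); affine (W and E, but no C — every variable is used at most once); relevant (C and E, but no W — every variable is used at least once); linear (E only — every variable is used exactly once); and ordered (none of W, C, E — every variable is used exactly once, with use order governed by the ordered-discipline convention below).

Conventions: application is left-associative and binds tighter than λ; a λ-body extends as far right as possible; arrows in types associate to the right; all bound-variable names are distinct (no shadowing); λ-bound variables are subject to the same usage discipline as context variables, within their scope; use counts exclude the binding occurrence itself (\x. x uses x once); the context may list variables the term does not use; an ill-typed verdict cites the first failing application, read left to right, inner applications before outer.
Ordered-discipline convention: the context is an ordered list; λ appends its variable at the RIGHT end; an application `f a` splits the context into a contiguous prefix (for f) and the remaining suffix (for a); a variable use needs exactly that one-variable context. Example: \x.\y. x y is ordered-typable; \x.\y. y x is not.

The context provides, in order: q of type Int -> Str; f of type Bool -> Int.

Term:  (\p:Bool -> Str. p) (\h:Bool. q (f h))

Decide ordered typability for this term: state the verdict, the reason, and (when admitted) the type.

yes — q, f, p, h: once each, no exchange needed; term : Bool -> Str
use counts: q: 1; f: 1; p [bound]: 1; h [bound]: 1
use order (left to right): p, q, f, h
typing: well-typed — term : Bool -> Str
per-discipline verdicts: ordered ✓, linear ✓, affine ✓, relevant ✓, unrestricted ✓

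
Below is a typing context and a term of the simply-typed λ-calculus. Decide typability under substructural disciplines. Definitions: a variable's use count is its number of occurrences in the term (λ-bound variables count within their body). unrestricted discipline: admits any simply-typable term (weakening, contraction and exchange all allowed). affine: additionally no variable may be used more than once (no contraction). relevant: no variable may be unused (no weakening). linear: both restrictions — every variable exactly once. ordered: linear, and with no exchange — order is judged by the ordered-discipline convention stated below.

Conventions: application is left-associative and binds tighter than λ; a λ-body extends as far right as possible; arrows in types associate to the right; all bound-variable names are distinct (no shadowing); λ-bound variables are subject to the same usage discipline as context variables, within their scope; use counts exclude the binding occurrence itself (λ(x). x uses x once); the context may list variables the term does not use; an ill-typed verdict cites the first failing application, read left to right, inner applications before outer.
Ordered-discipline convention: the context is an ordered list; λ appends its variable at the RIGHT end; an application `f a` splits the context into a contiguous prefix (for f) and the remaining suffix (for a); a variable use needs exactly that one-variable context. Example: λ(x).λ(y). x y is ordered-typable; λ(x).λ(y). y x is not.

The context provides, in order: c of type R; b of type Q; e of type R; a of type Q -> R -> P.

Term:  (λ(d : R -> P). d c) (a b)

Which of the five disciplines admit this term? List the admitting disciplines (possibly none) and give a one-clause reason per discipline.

accepted by: affine, unrestricted
usage: c ×1, b ×1, e ×0, a ×1, d [bound] ×1
left-to-right use order: d, c, a, b
typing: well-typed — term : P
ordered: ✗ — unused: e — weakening required
linear: ✗ — unused: e — weakening required
affine: ✓ — at most one use each (c, b, e, a, d)
relevant: ✗ — unused: e — weakening required
unrestricted: ✓ — typability at P is all that's needed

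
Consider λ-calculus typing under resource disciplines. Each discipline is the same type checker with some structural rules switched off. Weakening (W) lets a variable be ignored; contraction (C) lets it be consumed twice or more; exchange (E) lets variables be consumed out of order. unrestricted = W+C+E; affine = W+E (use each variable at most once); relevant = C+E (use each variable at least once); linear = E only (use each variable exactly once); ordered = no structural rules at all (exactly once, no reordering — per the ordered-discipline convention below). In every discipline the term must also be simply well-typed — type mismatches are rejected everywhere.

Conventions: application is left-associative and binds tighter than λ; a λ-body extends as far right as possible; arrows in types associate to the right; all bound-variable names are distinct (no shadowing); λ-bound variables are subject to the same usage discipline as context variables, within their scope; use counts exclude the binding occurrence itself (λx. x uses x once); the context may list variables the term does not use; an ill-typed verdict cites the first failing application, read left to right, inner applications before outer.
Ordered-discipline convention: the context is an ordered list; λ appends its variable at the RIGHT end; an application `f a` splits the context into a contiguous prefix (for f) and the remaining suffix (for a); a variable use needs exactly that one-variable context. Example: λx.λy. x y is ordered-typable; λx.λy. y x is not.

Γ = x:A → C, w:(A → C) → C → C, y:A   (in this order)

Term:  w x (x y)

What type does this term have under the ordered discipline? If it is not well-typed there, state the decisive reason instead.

not well-typed under ordered — x ×2 used more than once (contraction)
counts: x=2, w=1, y=1
order of uses: w, x, x, y
typing: well-typed at C
summary: ordered ✗ · linear ✗ · affine ✗ · relevant ✓ · unrestricted ✓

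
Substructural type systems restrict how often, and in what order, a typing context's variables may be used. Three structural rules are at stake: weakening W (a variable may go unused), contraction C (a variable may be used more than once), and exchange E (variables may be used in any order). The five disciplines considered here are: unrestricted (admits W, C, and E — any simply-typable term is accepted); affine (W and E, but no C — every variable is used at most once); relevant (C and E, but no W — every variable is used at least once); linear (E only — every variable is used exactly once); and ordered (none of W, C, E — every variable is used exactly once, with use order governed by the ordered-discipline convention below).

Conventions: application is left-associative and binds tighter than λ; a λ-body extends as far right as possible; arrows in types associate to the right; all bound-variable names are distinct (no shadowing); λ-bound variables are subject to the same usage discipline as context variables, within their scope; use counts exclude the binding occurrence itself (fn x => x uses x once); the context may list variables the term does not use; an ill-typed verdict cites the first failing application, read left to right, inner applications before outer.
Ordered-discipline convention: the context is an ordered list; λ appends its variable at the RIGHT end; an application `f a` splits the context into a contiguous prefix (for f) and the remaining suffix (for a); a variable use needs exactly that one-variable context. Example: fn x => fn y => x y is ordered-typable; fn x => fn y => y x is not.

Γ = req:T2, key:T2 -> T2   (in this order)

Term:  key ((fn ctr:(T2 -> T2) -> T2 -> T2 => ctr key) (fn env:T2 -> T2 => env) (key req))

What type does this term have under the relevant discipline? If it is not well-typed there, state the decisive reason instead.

term : T2
usage: req: 1×, key: 3×, ctr (bound): 1×, env (bound): 1×
left-to-right use order: key, ctr, key, env, key, req
typing: well-typed — term : T2
summary: ordered ✗ · linear ✗ · affine ✗ · relevant ✓ · unrestricted ✓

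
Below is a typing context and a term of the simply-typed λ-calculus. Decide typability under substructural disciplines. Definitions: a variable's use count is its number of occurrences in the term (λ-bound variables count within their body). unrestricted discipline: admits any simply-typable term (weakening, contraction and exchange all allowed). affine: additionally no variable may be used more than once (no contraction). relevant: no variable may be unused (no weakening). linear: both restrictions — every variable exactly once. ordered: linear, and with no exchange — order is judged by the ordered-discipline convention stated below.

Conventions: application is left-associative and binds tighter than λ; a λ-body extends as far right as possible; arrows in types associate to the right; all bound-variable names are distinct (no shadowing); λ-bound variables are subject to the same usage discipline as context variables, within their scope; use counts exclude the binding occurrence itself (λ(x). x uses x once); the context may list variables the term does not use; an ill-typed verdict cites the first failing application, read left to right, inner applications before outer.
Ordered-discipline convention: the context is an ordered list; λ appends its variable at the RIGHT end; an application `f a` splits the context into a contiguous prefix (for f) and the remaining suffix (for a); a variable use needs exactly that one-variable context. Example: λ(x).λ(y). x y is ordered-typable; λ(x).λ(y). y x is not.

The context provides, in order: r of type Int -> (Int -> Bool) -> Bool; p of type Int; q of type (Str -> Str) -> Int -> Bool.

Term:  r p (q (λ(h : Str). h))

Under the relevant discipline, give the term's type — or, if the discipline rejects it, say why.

term : Bool
use counts: r: 1; p: 1; q: 1; h (λ-bound): 1
uses in reading order: r, p, q, h
typing: ✓ — Bool
summary: ordered ✓ · linear ✓ · affine ✓ · relevant ✓ · unrestricted ✓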